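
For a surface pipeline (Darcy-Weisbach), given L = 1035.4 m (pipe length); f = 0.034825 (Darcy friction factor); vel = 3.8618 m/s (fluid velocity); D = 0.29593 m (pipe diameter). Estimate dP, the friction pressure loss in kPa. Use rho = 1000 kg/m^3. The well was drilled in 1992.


dP = f * (L/D) * (rho*vel^2/2) / 1000
dP = 0.034825 * (1035.4/0.29593) * (1000*3.8618^2/2) / 1000
dP = 908.57 kPa


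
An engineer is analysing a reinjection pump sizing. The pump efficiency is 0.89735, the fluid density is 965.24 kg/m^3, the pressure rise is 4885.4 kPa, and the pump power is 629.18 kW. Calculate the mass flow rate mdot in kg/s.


mdot = P_pump * rho * eta / dP
mdot = 629.18 * 965.24 * 0.89735 / 4885.4
mdot = 111.55 kg/s


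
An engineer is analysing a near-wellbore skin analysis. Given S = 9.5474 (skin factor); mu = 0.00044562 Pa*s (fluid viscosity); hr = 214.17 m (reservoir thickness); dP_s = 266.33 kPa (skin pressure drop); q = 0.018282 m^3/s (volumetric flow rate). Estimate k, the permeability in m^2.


k = S*q*mu / (2*pi*dP_s*1000*hr)
k = 9.5474*0.018282*0.00044562 / (2*pi*266.33*1000*214.17)
k = 2.1703e-13 m^2


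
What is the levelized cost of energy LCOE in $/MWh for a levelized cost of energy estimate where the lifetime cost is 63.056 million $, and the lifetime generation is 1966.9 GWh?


LCOE = C_tot / E_tot * 100
LCOE = 63.056 / 1966.9 * 100
LCOE = 3.205857 cents/kWh
Convert: 3.205857 cents/kWh * 10.0 = 32.059 $/MWh
LCOE = 32.059 $/MWh


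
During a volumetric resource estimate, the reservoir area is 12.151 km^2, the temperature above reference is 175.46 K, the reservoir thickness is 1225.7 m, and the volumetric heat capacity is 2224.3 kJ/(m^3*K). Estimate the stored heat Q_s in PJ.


Step 1: Vr = A*1e6*hr = 12.151*1e6*1225.7 = 1.489348e+10 m^3
Step 2: Q_s = Vr*rhoc*dT/1e12 = 1.489348e+10*2224.3*175.46/1e12 = 5812.6 PJ
Q_s = 5812.6 PJ


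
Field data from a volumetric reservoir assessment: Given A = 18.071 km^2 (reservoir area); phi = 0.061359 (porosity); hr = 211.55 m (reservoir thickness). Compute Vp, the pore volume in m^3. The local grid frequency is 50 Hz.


Vp = A * 1e6 * hr * phi
Vp = 18.071 * 1e6 * 211.55 * 0.061359
Vp = 2.3457e+08 m^3


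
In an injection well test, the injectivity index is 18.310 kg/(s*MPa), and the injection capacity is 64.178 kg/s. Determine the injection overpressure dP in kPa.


dP = mdot * 1000 / II
dP = 64.178 * 1000 / 18.310
dP = 3505.1 kPa


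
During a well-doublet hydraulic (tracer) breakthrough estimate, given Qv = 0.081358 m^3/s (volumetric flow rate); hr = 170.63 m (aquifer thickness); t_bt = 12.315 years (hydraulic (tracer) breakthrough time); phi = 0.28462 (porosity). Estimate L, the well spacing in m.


L = sqrt(t_bt*365.25*86400*3*Qv / (pi*hr*phi))
L = sqrt(12.315*365.25*86400*3*0.081358 / (pi*170.63*0.28462))
L = 788.49 m


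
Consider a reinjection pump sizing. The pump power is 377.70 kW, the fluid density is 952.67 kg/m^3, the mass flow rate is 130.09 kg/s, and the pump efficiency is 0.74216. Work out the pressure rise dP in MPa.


dP = P_pump * rho * eta / mdot
dP = 377.70 * 952.67 * 0.74216 / 130.09
dP = 2052.783 kPa
Convert: 2052.783 kPa * 0.001 = 2.0528 MPa
dP = 2.0528 MPa


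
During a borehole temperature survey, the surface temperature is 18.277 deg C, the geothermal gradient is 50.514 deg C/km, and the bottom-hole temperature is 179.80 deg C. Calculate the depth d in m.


d = (T_d - T_surf) / grad * 1000
d = (179.80 - 18.277) / 50.514 * 1000
d = 3197.6 m


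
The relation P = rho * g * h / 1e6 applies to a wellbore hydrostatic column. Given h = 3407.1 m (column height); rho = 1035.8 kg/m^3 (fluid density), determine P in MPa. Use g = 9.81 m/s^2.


P = rho * g * h / 1e6
P = 1035.8 * 9.81 * 3407.1 / 1e6
P = 34.620 MPa


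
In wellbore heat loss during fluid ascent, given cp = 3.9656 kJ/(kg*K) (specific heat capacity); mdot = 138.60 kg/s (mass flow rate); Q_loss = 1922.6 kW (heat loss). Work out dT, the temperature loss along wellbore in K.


dT = Q_loss / (mdot * cp)
dT = 1922.6 / (138.60 * 3.9656)
dT = 3.4980 K


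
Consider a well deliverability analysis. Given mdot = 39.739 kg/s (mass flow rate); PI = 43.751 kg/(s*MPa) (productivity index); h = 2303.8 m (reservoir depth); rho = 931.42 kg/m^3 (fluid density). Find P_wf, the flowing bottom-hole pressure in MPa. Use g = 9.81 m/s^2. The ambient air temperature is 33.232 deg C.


Step 1: P_i = rho*g*h/1e6 = 931.42*9.81*2303.8/1e6 = 21.05035 MPa
Step 2: P_wf = P_i - mdot/PI = 21.05035 - 39.739/43.751 = 20.142 MPa
P_wf = 20.142 MPa


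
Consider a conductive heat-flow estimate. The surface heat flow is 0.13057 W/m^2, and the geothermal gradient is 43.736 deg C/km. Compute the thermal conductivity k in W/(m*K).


k = q * 1000 / grad
k = 0.13057 * 1000 / 43.736
k = 2.9854 W/(m*K)


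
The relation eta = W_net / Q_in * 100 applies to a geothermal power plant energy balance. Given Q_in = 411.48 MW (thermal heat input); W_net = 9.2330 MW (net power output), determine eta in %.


eta = W_net / Q_in * 100
eta = 9.2330 / 411.48 * 100
eta = 2.2439 %


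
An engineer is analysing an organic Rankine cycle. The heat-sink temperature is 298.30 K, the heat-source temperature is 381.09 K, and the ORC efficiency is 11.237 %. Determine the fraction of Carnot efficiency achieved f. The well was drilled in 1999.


f = (eta_orc/100) / (1 - Tc/Th)
f = (11.237/100) / (1 - 298.30/381.09)
f = 0.51725


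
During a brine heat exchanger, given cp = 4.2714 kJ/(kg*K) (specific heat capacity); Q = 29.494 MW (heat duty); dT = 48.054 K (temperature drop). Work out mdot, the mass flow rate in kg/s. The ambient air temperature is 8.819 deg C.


mdot = Q * 1000 / (cp * dT)
mdot = 29.494 * 1000 / (4.2714 * 48.054)
mdot = 143.69 kg/s


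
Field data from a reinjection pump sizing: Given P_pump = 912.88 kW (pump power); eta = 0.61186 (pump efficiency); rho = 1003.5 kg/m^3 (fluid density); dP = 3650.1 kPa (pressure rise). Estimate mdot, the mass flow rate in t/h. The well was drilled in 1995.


mdot = P_pump * rho * eta / dP
mdot = 912.88 * 1003.5 * 0.61186 / 3650.1
mdot = 153.5601 kg/s
Convert: 153.5601 kg/s * 3.6 = 552.82 t/h
mdot = 552.82 t/h


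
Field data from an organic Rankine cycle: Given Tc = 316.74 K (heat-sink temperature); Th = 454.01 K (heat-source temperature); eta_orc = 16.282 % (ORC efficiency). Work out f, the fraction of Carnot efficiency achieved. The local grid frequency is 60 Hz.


f = (eta_orc/100) / (1 - Tc/Th)
f = (16.282/100) / (1 - 316.74/454.01)
f = 0.53851


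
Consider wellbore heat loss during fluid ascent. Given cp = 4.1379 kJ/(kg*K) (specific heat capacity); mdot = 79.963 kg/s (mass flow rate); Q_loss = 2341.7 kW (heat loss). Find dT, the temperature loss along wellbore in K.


dT = Q_loss / (mdot * cp)
dT = 2341.7 / (79.963 * 4.1379)
dT = 7.0772 K


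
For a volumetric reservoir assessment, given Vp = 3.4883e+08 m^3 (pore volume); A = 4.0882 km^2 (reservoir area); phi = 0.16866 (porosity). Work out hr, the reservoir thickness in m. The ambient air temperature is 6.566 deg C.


hr = Vp / (A * 1e6 * phi)
hr = 3.4883e+08 / (4.0882 * 1e6 * 0.16866)
hr = 505.91 m


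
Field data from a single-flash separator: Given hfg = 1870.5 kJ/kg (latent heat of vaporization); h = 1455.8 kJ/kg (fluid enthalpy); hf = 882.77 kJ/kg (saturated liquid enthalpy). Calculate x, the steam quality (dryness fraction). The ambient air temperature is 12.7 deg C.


x = (h - hf) / hfg
x = (1455.8 - 882.77) / 1870.5
x = 0.30635


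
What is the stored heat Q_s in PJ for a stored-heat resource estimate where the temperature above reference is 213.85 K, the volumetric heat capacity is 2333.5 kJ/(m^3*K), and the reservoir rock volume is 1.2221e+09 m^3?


Q_s = Vr * rhoc * dT / 1e12
Q_s = 1.2221e+09 * 2333.5 * 213.85 / 1e12
Q_s = 609.85 PJ


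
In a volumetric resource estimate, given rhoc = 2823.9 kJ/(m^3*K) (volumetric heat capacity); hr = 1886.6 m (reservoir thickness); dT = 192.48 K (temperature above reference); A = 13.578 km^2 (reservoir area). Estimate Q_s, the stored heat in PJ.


Step 1: Vr = A*1e6*hr = 13.578*1e6*1886.6 = 2.561625e+10 m^3
Step 2: Q_s = Vr*rhoc*dT/1e12 = 2.561625e+10*2823.9*192.48/1e12 = 13924 PJ
Q_s = 13924 PJ


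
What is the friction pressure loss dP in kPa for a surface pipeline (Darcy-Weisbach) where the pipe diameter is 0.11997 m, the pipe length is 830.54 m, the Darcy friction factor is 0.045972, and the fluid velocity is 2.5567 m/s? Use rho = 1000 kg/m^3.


dP = f * (L/D) * (rho*vel^2/2) / 1000
dP = 0.045972 * (830.54/0.11997) * (1000*2.5567^2/2) / 1000
dP = 1040.2 kPa


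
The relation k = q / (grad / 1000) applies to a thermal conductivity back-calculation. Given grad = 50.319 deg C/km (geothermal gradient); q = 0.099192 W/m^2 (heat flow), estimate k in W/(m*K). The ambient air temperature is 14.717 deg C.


k = q / (grad / 1000)
k = 0.099192 / (50.319 / 1000)
k = 1.9713 W/(m*K)


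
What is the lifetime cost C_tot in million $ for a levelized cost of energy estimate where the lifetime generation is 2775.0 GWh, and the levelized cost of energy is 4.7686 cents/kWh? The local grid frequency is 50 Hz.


C_tot = LCOE / 100 * E_tot
C_tot = 4.7686 / 100 * 2775.0
C_tot = 132.33 million $


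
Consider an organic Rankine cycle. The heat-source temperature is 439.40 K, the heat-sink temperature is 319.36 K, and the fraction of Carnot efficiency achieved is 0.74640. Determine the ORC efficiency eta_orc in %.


eta_orc = (1 - Tc/Th) * f * 100
eta_orc = (1 - 319.36/439.40) * 0.74640 * 100
eta_orc = 20.391 %


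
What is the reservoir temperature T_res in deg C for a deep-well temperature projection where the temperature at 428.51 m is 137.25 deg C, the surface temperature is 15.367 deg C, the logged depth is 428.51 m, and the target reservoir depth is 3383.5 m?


Step 1: grad = (T_d1 - T_surf)/d1 * 1000 = (137.25 - 15.367)/428.51 * 1000 = 284.4344 deg C/km
Step 2: T_res = T_surf + grad*d2/1000 = 15.367 + 284.4344*3383.5/1000 = 977.75 deg C
T_res = 977.75 deg C


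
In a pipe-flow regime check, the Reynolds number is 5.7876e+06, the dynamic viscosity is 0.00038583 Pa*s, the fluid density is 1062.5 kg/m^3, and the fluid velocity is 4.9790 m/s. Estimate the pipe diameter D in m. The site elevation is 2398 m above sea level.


D = Re * mu / (rho * vel)
D = 5.7876e+06 * 0.00038583 / (1062.5 * 4.9790)
D = 0.42211 m


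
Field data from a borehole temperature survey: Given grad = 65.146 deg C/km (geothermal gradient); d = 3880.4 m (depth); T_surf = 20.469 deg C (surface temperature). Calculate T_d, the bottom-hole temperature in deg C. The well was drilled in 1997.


T_d = T_surf + grad * d / 1000
T_d = 20.469 + 65.146 * 3880.4 / 1000
T_d = 273.26 deg C


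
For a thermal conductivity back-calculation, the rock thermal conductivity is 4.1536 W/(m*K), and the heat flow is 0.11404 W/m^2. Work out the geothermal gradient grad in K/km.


grad = q / k * 1000
grad = 0.11404 / 4.1536 * 1000
grad = 27.45570 deg C/km
Convert: 27.45570 deg C/km * 1.0 = 27.456 K/km
grad = 27.456 K/km


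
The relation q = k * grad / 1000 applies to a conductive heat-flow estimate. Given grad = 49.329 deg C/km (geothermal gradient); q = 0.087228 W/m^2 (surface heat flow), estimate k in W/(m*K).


k = q * 1000 / grad
k = 0.087228 * 1000 / 49.329
k = 1.7683 W/(m*K)


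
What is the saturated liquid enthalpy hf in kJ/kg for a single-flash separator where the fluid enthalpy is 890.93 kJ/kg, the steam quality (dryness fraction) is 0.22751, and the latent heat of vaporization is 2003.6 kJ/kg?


hf = h - x * hfg
hf = 890.93 - 0.22751 * 2003.6
hf = 435.09 kJ/kg


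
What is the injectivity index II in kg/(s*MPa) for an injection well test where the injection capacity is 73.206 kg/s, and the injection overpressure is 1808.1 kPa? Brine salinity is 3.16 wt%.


II = mdot * 1000 / dP
II = 73.206 * 1000 / 1808.1
II = 40.488 kg/(s*MPa)


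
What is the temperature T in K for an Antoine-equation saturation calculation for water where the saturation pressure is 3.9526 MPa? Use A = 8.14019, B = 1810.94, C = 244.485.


T = B / (A - log10(P_sat * 760 / 0.101325)) - C
T = 1810.94 / (8.14019 - log10(3.9526 * 760 / 0.101325)) - 244.485
T = 249.1999 deg C
Convert to K: 249.1999 + 273.15 = 522.35 K
T = 522.35 K


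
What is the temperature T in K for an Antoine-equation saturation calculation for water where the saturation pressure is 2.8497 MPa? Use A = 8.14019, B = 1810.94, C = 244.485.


T = B / (A - log10(P_sat * 760 / 0.101325)) - C
T = 1810.94 / (8.14019 - log10(2.8497 * 760 / 0.101325)) - 244.485
T = 230.7907 deg C
Convert to K: 230.7907 + 273.15 = 503.94 K
T = 503.94 K


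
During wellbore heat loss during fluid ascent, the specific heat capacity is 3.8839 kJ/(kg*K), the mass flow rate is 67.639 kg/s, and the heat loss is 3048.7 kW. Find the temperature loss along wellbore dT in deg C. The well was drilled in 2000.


dT = Q_loss / (mdot * cp)
dT = 3048.7 / (67.639 * 3.8839)
dT = 11.60512 K
Convert (temperature difference, 1 K = 1 deg C): 11.60512 K = 11.60512 deg C
dT = 11.605 deg C


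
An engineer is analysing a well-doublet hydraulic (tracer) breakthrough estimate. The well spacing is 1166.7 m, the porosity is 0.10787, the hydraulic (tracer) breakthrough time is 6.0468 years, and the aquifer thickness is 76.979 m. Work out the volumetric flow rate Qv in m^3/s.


Qv = pi*hr*phi*L^2 / (3*t_bt*365.25*86400)
Qv = pi*76.979*0.10787*1166.7^2 / (3*6.0468*365.25*86400)
Qv = 0.062028 m^3/s


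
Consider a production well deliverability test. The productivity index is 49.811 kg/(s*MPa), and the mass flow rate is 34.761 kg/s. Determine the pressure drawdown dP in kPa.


dP = mdot * 1000 / PI
dP = 34.761 * 1000 / 49.811
dP = 697.86 kPa


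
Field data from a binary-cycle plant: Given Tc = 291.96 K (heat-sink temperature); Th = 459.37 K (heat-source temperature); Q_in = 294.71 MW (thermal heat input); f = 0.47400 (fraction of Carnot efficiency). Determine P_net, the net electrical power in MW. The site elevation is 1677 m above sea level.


Step 1: eta = (1 - Tc/Th)*f = (1 - 291.96/459.37)*0.474 = 0.1727417
Step 2: P_net = eta * Q_in = 0.1727417 * 294.71 = 50.909 MW
P_net = 50.909 MW


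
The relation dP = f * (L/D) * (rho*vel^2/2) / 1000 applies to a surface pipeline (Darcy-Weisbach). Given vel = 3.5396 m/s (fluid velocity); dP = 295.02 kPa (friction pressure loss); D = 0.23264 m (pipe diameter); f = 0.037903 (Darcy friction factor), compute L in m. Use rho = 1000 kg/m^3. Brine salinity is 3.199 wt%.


L = dP*1000*D / (f*rho*vel^2/2)
L = 295.02*1000*0.23264 / (0.037903*1000*3.5396^2/2)
L = 289.06 m


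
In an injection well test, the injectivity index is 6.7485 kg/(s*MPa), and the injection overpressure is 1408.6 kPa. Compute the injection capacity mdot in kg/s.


mdot = II * dP / 1000
mdot = 6.7485 * 1408.6 / 1000
mdot = 9.5059 kg/s


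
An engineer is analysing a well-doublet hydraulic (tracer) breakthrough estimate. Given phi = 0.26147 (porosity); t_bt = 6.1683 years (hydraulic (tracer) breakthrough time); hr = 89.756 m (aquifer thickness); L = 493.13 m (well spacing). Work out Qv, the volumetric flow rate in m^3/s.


Qv = pi*hr*phi*L^2 / (3*t_bt*365.25*86400)
Qv = pi*89.756*0.26147*493.13^2 / (3*6.1683*365.25*86400)
Qv = 0.030702 m^3/s


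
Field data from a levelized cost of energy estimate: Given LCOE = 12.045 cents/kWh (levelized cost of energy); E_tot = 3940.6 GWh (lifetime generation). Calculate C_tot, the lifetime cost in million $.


C_tot = LCOE / 100 * E_tot
C_tot = 12.045 / 100 * 3940.6
C_tot = 474.65 million $


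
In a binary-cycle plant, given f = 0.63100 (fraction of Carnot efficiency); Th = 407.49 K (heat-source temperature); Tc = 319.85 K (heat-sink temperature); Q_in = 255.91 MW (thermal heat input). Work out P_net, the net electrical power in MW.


Step 1: eta = (1 - Tc/Th)*f = (1 - 319.85/407.49)*0.631 = 0.1357109
Step 2: P_net = eta * Q_in = 0.1357109 * 255.91 = 34.730 MW
P_net = 34.730 MW


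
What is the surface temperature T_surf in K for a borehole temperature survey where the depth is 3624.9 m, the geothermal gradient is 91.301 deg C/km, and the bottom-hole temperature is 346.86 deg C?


T_surf = T_d - grad * d / 1000
T_surf = 346.86 - 91.301 * 3624.9 / 1000
T_surf = 15.90301 deg C
Convert to K: 15.90301 + 273.15 = 289.05 K
T_surf = 289.05 K


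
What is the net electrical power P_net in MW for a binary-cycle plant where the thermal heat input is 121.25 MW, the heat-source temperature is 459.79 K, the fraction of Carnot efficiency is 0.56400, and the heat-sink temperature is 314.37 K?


Step 1: eta = (1 - Tc/Th)*f = (1 - 314.37/459.79)*0.564 = 0.1783790
Step 2: P_net = eta * Q_in = 0.1783790 * 121.25 = 21.628 MW
P_net = 21.628 MW


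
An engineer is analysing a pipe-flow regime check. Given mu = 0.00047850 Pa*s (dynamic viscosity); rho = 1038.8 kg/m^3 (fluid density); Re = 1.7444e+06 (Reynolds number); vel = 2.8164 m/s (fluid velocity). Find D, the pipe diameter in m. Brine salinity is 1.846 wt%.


D = Re * mu / (rho * vel)
D = 1.7444e+06 * 0.00047850 / (1038.8 * 2.8164)
D = 0.28530 m


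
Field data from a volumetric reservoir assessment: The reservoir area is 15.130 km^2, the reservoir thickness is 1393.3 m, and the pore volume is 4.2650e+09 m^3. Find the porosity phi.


phi = Vp / (A * 1e6 * hr)
phi = 4.2650e+09 / (15.130 * 1e6 * 1393.3)
phi = 0.20232


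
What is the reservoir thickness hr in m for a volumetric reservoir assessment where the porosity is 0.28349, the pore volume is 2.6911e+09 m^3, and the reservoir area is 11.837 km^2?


hr = Vp / (A * 1e6 * phi)
hr = 2.6911e+09 / (11.837 * 1e6 * 0.28349)
hr = 801.96 m


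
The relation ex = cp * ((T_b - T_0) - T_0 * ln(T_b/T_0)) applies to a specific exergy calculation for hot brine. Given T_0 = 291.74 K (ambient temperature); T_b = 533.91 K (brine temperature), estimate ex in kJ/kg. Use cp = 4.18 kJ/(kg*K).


ex = cp * ((T_b - T_0) - T_0 * ln(T_b/T_0))
ex = 4.18 * ((533.91 - 291.74) - 291.74 * ln(533.91/291.74))
ex = 275.26 kJ/kg


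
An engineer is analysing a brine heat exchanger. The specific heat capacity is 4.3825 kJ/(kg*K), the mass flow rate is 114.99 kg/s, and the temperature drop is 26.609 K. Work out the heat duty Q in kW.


Q = mdot * cp * dT / 1000
Q = 114.99 * 4.3825 * 26.609 / 1000
Q = 13.40944 MW
Convert: 13.40944 MW * 1000.0 = 13409 kW
Q = 13409 kW


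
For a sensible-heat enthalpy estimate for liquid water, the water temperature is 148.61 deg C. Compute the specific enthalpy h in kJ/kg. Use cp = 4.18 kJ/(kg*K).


h = cp * T
h = 4.18 * 148.61
h = 621.19 kJ/kg


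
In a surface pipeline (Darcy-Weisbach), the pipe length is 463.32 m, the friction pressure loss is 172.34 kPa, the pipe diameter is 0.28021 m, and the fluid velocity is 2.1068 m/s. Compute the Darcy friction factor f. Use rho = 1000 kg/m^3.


f = dP*1000 / ((L/D)*(rho*vel^2/2))
f = 172.34*1000 / ((463.32/0.28021)*(1000*2.1068^2/2))
f = 0.046965


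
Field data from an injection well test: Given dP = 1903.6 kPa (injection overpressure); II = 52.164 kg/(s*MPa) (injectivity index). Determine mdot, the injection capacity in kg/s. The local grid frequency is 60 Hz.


mdot = II * dP / 1000
mdot = 52.164 * 1903.6 / 1000
mdot = 99.299 kg/s


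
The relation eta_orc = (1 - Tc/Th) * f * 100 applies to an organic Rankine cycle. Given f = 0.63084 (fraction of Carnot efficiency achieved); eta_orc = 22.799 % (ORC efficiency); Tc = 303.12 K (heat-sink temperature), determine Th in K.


Th = Tc / (1 - (eta_orc/100)/f)
Th = 303.12 / (1 - (22.799/100)/0.63084)
Th = 474.67 K


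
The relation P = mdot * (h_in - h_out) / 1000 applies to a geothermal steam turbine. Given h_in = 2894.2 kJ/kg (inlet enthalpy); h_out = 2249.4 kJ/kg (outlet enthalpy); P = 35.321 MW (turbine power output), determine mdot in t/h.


mdot = P * 1000 / (h_in - h_out)
mdot = 35.321 * 1000 / (2894.2 - 2249.4)
mdot = 54.77823 kg/s
Convert: 54.77823 kg/s * 3.6 = 197.20 t/h
mdot = 197.20 t/h


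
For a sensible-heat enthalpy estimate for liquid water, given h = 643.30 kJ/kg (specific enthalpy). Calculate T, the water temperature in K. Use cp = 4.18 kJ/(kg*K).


T = h / cp
T = 643.30 / 4.18
T = 153.8995 deg C
Convert to K: 153.8995 + 273.15 = 427.05 K
T = 427.05 K


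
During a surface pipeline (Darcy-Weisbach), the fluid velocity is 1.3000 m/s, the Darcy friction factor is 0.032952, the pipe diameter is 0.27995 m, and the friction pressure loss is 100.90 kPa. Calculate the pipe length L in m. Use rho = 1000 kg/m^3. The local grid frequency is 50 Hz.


L = dP*1000*D / (f*rho*vel^2/2)
L = 100.90*1000*0.27995 / (0.032952*1000*1.3000^2/2)
L = 1014.5 m


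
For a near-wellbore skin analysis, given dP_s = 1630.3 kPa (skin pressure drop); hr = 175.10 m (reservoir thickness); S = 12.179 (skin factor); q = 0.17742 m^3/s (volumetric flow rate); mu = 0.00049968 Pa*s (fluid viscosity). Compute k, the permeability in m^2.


k = S*q*mu / (2*pi*dP_s*1000*hr)
k = 12.179*0.17742*0.00049968 / (2*pi*1630.3*1000*175.10)
k = 6.0197e-13 m^2


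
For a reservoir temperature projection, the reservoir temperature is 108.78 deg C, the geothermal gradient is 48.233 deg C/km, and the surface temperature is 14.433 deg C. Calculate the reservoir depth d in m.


d = (T_res - T_surf) / grad * 1000
d = (108.78 - 14.433) / 48.233 * 1000
d = 1956.1 m


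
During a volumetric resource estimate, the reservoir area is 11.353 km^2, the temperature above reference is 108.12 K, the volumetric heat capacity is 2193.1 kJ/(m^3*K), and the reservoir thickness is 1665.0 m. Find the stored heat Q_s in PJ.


Step 1: Vr = A*1e6*hr = 11.353*1e6*1665.0 = 1.890274e+10 m^3
Step 2: Q_s = Vr*rhoc*dT/1e12 = 1.890274e+10*2193.1*108.12/1e12 = 4482.2 PJ
Q_s = 4482.2 PJ


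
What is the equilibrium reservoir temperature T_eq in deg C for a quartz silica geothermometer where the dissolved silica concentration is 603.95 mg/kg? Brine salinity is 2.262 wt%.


T_eq = 1309 / (5.19 - log10(SiO2)) - 273.15
T_eq = 1309 / (5.19 - log10(603.95)) - 273.15
T_eq = 270.23 deg C


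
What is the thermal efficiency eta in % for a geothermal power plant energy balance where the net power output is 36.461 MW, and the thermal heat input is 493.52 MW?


eta = W_net / Q_in * 100
eta = 36.461 / 493.52 * 100
eta = 7.3879 %


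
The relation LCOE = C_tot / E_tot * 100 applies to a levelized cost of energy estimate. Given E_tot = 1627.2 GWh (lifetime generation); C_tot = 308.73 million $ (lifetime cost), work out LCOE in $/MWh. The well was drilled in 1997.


LCOE = C_tot / E_tot * 100
LCOE = 308.73 / 1627.2 * 100
LCOE = 18.97308 cents/kWh
Convert: 18.97308 cents/kWh * 10.0 = 189.73 $/MWh
LCOE = 189.73 $/MWh


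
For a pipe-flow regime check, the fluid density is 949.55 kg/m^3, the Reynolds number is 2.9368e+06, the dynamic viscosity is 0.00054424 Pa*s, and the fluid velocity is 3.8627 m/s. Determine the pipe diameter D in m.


D = Re * mu / (rho * vel)
D = 2.9368e+06 * 0.00054424 / (949.55 * 3.8627)
D = 0.43577 m


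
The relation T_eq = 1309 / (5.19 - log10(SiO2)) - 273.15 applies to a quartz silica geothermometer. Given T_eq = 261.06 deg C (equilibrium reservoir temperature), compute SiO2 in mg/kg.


SiO2 = 10^(5.19 - 1309/(T_eq + 273.15))
SiO2 = 10^(5.19 - 1309/(261.06 + 273.15))
SiO2 = 549.10 mg/kg


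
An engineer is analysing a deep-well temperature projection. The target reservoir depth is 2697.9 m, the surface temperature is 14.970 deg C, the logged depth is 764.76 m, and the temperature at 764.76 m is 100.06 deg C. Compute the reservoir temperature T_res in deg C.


Step 1: grad = (T_d1 - T_surf)/d1 * 1000 = (100.06 - 14.97)/764.76 * 1000 = 111.2637 deg C/km
Step 2: T_res = T_surf + grad*d2/1000 = 14.97 + 111.2637*2697.9/1000 = 315.15 deg C
T_res = 315.15 deg C


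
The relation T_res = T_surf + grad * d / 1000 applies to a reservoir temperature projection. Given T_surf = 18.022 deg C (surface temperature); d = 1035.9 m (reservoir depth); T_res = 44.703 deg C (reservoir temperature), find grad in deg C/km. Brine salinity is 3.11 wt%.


grad = (T_res - T_surf) / d * 1000
grad = (44.703 - 18.022) / 1035.9 * 1000
grad = 25.756 deg C/km


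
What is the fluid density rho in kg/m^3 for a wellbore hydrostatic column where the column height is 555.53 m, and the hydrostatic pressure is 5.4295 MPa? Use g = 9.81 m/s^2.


rho = P * 1e6 / (g * h)
rho = 5.4295 * 1e6 / (9.81 * 555.53)
rho = 996.28 kg/m^3


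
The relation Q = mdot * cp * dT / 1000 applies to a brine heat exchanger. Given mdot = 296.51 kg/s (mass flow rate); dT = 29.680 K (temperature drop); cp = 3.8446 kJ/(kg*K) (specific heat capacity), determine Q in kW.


Q = mdot * cp * dT / 1000
Q = 296.51 * 3.8446 * 29.680 / 1000
Q = 33.83408 MW
Convert: 33.83408 MW * 1000.0 = 33834 kW
Q = 33834 kW


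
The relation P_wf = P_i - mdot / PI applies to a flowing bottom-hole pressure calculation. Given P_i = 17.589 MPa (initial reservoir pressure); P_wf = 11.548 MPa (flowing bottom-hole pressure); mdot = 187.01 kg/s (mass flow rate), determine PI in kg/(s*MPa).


PI = mdot / (P_i - P_wf)
PI = 187.01 / (17.589 - 11.548)
PI = 30.957 kg/(s*MPa)


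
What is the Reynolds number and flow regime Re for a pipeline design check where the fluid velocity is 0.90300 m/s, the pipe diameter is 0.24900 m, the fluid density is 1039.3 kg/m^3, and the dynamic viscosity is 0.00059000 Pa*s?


Step 1: Re = rho*vel*D/mu = 1039.3*0.903*0.249/0.00059 = 3.9607e+05
Step 2: Re = 3.9607e+05 > 4000, so flow is turbulent.
Re = 3.9607e+05 (turbulent)


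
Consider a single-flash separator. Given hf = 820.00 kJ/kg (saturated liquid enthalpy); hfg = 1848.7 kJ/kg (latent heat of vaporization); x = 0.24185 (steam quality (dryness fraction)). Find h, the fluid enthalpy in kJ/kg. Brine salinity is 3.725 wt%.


h = hf + x * hfg
h = 820.00 + 0.24185 * 1848.7
h = 1267.1 kJ/kg


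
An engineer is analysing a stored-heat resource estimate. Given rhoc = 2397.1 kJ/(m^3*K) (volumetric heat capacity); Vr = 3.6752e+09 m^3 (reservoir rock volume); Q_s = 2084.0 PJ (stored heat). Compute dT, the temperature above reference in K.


dT = Q_s * 1e12 / (Vr * rhoc)
dT = 2084.0 * 1e12 / (3.6752e+09 * 2397.1)
dT = 236.55 K


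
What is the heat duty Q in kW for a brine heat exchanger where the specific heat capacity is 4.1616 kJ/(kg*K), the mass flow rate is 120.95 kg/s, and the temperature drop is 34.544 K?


Q = mdot * cp * dT / 1000
Q = 120.95 * 4.1616 * 34.544 / 1000
Q = 17.38757 MW
Convert: 17.38757 MW * 1000.0 = 17388 kW
Q = 17388 kW


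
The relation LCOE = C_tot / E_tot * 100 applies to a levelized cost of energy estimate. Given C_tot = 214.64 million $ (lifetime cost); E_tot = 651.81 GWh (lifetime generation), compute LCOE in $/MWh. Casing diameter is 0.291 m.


LCOE = C_tot / E_tot * 100
LCOE = 214.64 / 651.81 * 100
LCOE = 32.92984 cents/kWh
Convert: 32.92984 cents/kWh * 10.0 = 329.30 $/MWh
LCOE = 329.30 $/MWh


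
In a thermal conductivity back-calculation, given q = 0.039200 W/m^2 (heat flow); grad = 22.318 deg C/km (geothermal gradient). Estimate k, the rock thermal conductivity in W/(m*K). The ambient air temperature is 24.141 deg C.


k = q / (grad / 1000)
k = 0.039200 / (22.318 / 1000)
k = 1.7564 W/(m*K)


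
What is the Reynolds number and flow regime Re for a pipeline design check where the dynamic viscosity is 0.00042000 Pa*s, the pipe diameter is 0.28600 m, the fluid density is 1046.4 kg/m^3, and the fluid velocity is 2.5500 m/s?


Step 1: Re = rho*vel*D/mu = 1046.4*2.55*0.286/0.00042 = 1.8170e+06
Step 2: Re = 1.8170e+06 > 4000, so flow is turbulent.
Re = 1.8170e+06 (turbulent)


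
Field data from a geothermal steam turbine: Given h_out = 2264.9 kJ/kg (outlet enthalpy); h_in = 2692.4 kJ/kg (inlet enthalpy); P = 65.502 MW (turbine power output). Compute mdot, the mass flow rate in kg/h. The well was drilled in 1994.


mdot = P * 1000 / (h_in - h_out)
mdot = 65.502 * 1000 / (2692.4 - 2264.9)
mdot = 153.2211 kg/s
Convert: 153.2211 kg/s * 3600.0 = 5.5160e+05 kg/h
mdot = 5.5160e+05 kg/h


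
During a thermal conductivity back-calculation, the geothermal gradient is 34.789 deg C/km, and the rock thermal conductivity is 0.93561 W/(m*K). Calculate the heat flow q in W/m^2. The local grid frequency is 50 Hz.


q = k * grad / 1000
q = 0.93561 * 34.789 / 1000
q = 0.032549 W/m^2


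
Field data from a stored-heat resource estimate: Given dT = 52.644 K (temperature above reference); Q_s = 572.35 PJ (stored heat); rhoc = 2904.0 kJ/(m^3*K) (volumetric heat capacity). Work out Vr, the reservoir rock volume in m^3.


Vr = Q_s * 1e12 / (rhoc * dT)
Vr = 572.35 * 1e12 / (2904.0 * 52.644)
Vr = 3.7438e+09 m^3


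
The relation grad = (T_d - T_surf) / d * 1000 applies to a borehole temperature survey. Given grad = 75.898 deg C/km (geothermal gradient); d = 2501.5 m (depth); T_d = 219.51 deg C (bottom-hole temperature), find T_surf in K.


T_surf = T_d - grad * d / 1000
T_surf = 219.51 - 75.898 * 2501.5 / 1000
T_surf = 29.65115 deg C
Convert to K: 29.65115 + 273.15 = 302.80 K
T_surf = 302.80 K


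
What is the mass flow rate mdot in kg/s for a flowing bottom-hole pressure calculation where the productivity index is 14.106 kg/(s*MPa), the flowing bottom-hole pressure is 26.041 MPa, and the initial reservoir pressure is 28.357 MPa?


mdot = (P_i - P_wf) * PI
mdot = (28.357 - 26.041) * 14.106
mdot = 32.669 kg/s


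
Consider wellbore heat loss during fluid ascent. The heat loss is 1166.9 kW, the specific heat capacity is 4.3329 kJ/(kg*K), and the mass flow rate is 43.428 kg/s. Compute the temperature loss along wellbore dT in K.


dT = Q_loss / (mdot * cp)
dT = 1166.9 / (43.428 * 4.3329)
dT = 6.2013 K


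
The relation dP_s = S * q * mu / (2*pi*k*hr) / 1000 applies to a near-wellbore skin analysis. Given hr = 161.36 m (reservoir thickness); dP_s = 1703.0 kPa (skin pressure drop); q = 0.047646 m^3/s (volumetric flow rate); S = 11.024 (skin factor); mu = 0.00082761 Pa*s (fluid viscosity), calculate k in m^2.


k = S*q*mu / (2*pi*dP_s*1000*hr)
k = 11.024*0.047646*0.00082761 / (2*pi*1703.0*1000*161.36)
k = 2.5177e-13 m^2


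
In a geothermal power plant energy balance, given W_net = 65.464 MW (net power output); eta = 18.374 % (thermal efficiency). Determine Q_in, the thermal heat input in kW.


Q_in = W_net / (eta / 100)
Q_in = 65.464 / (18.374 / 100)
Q_in = 356.2861 MW
Convert: 356.2861 MW * 1000.0 = 3.5629e+05 kW
Q_in = 3.5629e+05 kW


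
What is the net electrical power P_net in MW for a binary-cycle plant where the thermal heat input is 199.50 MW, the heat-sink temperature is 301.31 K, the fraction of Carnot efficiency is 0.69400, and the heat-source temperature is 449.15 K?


Step 1: eta = (1 - Tc/Th)*f = (1 - 301.31/449.15)*0.694 = 0.2284336
Step 2: P_net = eta * Q_in = 0.2284336 * 199.5 = 45.573 MW
P_net = 45.573 MW


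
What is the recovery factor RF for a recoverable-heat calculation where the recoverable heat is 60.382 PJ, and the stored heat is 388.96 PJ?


RF = Q_rec / Q_s
RF = 60.382 / 388.96
RF = 0.15524


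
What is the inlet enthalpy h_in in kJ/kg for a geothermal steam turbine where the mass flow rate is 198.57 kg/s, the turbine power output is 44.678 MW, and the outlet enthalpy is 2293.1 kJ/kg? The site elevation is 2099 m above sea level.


h_in = h_out + P * 1000 / mdot
h_in = 2293.1 + 44.678 * 1000 / 198.57
h_in = 2518.1 kJ/kg


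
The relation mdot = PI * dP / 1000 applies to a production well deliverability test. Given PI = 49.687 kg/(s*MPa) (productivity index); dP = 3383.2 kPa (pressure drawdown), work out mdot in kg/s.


mdot = PI * dP / 1000
mdot = 49.687 * 3383.2 / 1000
mdot = 168.10 kg/s


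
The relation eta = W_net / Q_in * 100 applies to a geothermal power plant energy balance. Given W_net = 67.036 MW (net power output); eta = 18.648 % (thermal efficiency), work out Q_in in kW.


Q_in = W_net / (eta / 100)
Q_in = 67.036 / (18.648 / 100)
Q_in = 359.4809 MW
Convert: 359.4809 MW * 1000.0 = 3.5948e+05 kW
Q_in = 3.5948e+05 kW


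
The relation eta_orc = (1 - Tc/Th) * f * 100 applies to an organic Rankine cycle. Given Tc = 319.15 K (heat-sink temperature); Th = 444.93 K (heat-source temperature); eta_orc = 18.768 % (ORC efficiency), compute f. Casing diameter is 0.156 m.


f = (eta_orc/100) / (1 - Tc/Th)
f = (18.768/100) / (1 - 319.15/444.93)
f = 0.66389


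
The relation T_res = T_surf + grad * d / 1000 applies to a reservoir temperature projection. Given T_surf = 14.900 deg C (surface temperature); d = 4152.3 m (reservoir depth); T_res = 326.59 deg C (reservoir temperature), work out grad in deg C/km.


grad = (T_res - T_surf) / d * 1000
grad = (326.59 - 14.900) / 4152.3 * 1000
grad = 75.064 deg C/km


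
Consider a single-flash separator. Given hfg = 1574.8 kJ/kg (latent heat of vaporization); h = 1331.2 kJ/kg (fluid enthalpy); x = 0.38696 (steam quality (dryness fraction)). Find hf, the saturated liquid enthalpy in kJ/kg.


hf = h - x * hfg
hf = 1331.2 - 0.38696 * 1574.8
hf = 721.82 kJ/kg


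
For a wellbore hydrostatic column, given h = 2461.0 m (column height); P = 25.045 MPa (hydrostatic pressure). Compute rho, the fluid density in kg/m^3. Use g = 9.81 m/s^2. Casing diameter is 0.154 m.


rho = P * 1e6 / (g * h)
rho = 25.045 * 1e6 / (9.81 * 2461.0)
rho = 1037.4 kg/m^3


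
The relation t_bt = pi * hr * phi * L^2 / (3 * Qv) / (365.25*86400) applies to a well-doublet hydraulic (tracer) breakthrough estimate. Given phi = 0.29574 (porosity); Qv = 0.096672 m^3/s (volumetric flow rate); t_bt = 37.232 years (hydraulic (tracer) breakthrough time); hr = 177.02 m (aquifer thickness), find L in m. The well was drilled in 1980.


L = sqrt(t_bt*365.25*86400*3*Qv / (pi*hr*phi))
L = sqrt(37.232*365.25*86400*3*0.096672 / (pi*177.02*0.29574))
L = 1439.4 m


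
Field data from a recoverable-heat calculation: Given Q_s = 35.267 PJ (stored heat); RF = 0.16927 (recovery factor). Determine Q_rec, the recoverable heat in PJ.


Q_rec = Q_s * RF
Q_rec = 35.267 * 0.16927
Q_rec = 5.9696 PJ


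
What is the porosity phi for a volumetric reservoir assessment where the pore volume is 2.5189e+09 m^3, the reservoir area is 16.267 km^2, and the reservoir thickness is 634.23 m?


phi = Vp / (A * 1e6 * hr)
phi = 2.5189e+09 / (16.267 * 1e6 * 634.23)
phi = 0.24415


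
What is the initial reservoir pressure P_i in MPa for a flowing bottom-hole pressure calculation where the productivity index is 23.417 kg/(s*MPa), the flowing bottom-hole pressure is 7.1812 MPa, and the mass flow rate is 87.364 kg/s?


P_i = P_wf + mdot / PI
P_i = 7.1812 + 87.364 / 23.417
P_i = 10.912 MPa


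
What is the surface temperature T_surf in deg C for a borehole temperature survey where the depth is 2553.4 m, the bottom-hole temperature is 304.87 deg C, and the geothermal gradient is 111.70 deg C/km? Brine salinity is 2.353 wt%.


T_surf = T_d - grad * d / 1000
T_surf = 304.87 - 111.70 * 2553.4 / 1000
T_surf = 19.655 deg C


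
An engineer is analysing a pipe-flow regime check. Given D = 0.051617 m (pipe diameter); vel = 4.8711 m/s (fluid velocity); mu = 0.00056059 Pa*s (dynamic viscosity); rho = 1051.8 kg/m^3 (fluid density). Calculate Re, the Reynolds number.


Re = rho * vel * D / mu
Re = 1051.8 * 4.8711 * 0.051617 / 0.00056059
Re = 4.7175e+05


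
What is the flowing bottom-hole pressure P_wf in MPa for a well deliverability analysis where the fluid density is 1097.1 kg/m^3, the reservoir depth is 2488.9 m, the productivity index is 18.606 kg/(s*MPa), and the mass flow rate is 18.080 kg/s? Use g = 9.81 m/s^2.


Step 1: P_i = rho*g*h/1e6 = 1097.1*9.81*2488.9/1e6 = 26.78691 MPa
Step 2: P_wf = P_i - mdot/PI = 26.78691 - 18.08/18.606 = 25.815 MPa
P_wf = 25.815 MPa


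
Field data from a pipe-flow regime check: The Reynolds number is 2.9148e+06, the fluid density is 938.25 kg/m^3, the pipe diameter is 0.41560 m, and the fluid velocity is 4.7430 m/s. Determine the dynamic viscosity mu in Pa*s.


mu = rho * vel * D / Re
mu = 938.25 * 4.7430 * 0.41560 / 2.9148e+06
mu = 0.00063451 Pa*s


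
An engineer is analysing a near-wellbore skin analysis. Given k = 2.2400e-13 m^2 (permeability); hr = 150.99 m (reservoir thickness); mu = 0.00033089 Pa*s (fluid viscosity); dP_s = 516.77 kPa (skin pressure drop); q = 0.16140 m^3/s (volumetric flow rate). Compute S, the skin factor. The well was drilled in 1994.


S = dP_s * 1000 * 2*pi*k*hr / (q*mu)
S = 516.77 * 1000 * 2*pi*2.2400e-13*150.99 / (0.16140*0.00033089)
S = 2.0563


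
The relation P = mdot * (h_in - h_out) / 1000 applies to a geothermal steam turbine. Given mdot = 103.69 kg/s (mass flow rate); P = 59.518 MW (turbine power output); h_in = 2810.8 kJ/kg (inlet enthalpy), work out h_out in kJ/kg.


h_out = h_in - P * 1000 / mdot
h_out = 2810.8 - 59.518 * 1000 / 103.69
h_out = 2236.8 kJ/kg


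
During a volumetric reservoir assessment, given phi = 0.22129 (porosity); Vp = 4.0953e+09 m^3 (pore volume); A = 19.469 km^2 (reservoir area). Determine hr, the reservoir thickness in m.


hr = Vp / (A * 1e6 * phi)
hr = 4.0953e+09 / (19.469 * 1e6 * 0.22129)
hr = 950.56 m


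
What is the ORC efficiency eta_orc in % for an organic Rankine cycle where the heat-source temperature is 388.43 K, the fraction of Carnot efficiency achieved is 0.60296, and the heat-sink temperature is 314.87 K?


eta_orc = (1 - Tc/Th) * f * 100
eta_orc = (1 - 314.87/388.43) * 0.60296 * 100
eta_orc = 11.419 %


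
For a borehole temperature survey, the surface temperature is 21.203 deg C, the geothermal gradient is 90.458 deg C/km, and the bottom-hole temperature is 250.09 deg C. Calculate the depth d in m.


d = (T_d - T_surf) / grad * 1000
d = (250.09 - 21.203) / 90.458 * 1000
d = 2530.3 m


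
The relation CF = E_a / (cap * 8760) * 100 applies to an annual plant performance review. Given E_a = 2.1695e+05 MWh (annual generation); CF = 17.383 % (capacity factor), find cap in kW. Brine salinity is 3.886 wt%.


cap = E_a / (CF/100 * 8760)
cap = 2.1695e+05 / (17.383/100 * 8760)
cap = 142.4724 MW
Convert: 142.4724 MW * 1000.0 = 1.4247e+05 kW
cap = 1.4247e+05 kW


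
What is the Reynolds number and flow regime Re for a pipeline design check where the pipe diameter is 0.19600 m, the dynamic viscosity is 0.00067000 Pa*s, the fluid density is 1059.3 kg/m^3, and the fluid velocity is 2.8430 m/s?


Step 1: Re = rho*vel*D/mu = 1059.3*2.843*0.196/0.00067 = 8.8100e+05
Step 2: Re = 8.8100e+05 > 4000, so flow is turbulent.
Re = 8.8100e+05 (turbulent)


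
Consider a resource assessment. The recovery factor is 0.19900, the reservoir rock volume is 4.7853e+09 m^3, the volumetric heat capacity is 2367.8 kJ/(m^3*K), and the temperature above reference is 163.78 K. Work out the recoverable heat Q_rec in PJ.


Step 1: Q_s = Vr*rhoc*dT/1e12 = 4.7853e+09*2367.8*163.78/1e12 = 1855.731 PJ
Step 2: Q_rec = Q_s * RF = 1855.731 * 0.199 = 369.29 PJ
Q_rec = 369.29 PJ


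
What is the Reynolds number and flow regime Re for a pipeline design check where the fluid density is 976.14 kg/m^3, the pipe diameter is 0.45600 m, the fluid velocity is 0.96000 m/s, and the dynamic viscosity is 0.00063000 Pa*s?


Step 1: Re = rho*vel*D/mu = 976.14*0.96*0.456/0.00063 = 6.7828e+05
Step 2: Re = 6.7828e+05 > 4000, so flow is turbulent.
Re = 6.7828e+05 (turbulent)


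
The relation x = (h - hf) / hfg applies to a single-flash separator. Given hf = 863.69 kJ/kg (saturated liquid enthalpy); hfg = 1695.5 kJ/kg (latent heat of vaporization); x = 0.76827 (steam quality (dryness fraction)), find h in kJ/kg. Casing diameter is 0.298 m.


h = hf + x * hfg
h = 863.69 + 0.76827 * 1695.5
h = 2166.3 kJ/kg


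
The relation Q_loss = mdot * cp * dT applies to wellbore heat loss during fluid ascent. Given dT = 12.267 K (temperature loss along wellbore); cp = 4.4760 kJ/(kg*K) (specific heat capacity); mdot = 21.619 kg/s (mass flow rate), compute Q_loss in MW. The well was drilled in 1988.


Q_loss = mdot * cp * dT
Q_loss = 21.619 * 4.4760 * 12.267
Q_loss = 1187.036 kW
Convert: 1187.036 kW * 0.001 = 1.1870 MW
Q_loss = 1.1870 MW
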